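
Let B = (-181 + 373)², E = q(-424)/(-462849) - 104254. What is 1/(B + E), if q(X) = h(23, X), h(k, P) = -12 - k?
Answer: -462849/31191394075 ≈ -1.4839e-5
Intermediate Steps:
q(X) = -35 (q(X) = -12 - 1*23 = -12 - 23 = -35)
E = -48253859611/462849 (E = -35/(-462849) - 104254 = -35*(-1/462849) - 104254 = 35/462849 - 104254 = -48253859611/462849 ≈ -1.0425e+5)
B = 36864 (B = 192² = 36864)
1/(B + E) = 1/(36864 - 48253859611/462849) = 1/(-31191394075/462849) = -462849/31191394075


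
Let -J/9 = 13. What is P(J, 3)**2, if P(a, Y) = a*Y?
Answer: 123201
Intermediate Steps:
J = -117 (J = -9*13 = -117)
P(a, Y) = Y*a
P(J, 3)**2 = (3*(-117))**2 = (-351)**2 = 123201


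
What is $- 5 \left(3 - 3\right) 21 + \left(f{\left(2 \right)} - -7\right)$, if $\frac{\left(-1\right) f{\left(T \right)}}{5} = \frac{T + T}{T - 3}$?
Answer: $27$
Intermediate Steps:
$f{\left(T \right)} = - \frac{10 T}{-3 + T}$ ($f{\left(T \right)} = - 5 \frac{T + T}{T - 3} = - 5 \frac{2 T}{-3 + T} = - \frac{10 T}{-3 + T}$)
$- 5 \left(3 - 3\right) 21 + \left(f{\left(2 \right)} - -7\right) = - 5 \left(3 - 3\right) 21 - \left(-7 + \frac{20}{-3 + 2}\right) = \left(-5\right) 0 \cdot 21 - \left(-7 + \frac{20}{-1}\right) = 0 \cdot 21 - \left(-7 + 20 \left(-1\right)\right) = 0 + \left(20 + 7\right) = 0 + 27 = 27$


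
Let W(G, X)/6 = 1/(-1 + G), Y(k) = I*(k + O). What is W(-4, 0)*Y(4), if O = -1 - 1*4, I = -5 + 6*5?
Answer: 30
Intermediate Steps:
I = 25 (I = -5 + 30 = 25)
O = -5 (O = -1 - 4 = -5)
Y(k) = -125 + 25*k (Y(k) = 25*(k - 5) = 25*(-5 + k) = -125 + 25*k)
W(G, X) = 6/(-1 + G)
W(-4, 0)*Y(4) = (6/(-1 - 4))*(-125 + 25*4) = (6/(-5))*(-125 + 100) = (6*(-⅕))*(-25) = -6/5*(-25) = 30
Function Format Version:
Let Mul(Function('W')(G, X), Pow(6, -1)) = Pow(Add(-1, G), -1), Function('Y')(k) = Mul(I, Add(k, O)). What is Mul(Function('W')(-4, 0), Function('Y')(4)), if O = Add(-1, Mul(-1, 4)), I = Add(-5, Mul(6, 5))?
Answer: 30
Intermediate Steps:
I = 25 (I = Add(-5, 30) = 25)
O = -5 (O = Add(-1, -4) = -5)
Function('Y')(k) = Add(-125, Mul(25, k)) (Function('Y')(k) = Mul(25, Add(k, -5)) = Mul(25, Add(-5, k)) = Add(-125, Mul(25, k)))
Function('W')(G, X) = Mul(6, Pow(Add(-1, G), -1))
Mul(Function('W')(-4, 0), Function('Y')(4)) = Mul(Mul(6, Pow(Add(-1, -4), -1)), Add(-125, Mul(25, 4))) = Mul(Mul(6, Pow(-5, -1)), Add(-125, 100)) = Mul(Mul(6, Rational(-1, 5)), -25) = Mul(Rational(-6, 5), -25) = 30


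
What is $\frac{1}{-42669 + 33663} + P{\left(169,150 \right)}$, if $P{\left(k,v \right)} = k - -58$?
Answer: $\frac{2044361}{9006} \approx 227.0$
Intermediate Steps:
$P{\left(k,v \right)} = 58 + k$ ($P{\left(k,v \right)} = k + 58 = 58 + k$)
$\frac{1}{-42669 + 33663} + P{\left(169,150 \right)} = \frac{1}{-42669 + 33663} + \left(58 + 169\right) = \frac{1}{-9006} + 227 = - \frac{1}{9006} + 227 = \frac{2044361}{9006}$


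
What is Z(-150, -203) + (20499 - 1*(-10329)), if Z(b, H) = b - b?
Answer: 30828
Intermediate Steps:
Z(b, H) = 0
Z(-150, -203) + (20499 - 1*(-10329)) = 0 + (20499 - 1*(-10329)) = 0 + (20499 + 10329) = 0 + 30828 = 30828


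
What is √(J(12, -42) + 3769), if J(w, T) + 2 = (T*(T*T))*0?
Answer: √3767 ≈ 61.376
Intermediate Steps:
J(w, T) = -2 (J(w, T) = -2 + (T*(T*T))*0 = -2 + (T*T²)*0 = -2 + T³*0 = -2 + 0 = -2)
√(J(12, -42) + 3769) = √(-2 + 3769) = √3767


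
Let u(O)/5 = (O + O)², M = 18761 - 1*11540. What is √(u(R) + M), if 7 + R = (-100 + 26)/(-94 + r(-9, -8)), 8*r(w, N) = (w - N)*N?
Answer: √69113009/93 ≈ 89.392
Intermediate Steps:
M = 7221 (M = 18761 - 11540 = 7221)
r(w, N) = N*(w - N)/8 (r(w, N) = ((w - N)*N)/8 = (N*(w - N))/8 = N*(w - N)/8)
R = -577/93 (R = -7 + (-100 + 26)/(-94 + (⅛)*(-8)*(-9 - 1*(-8))) = -7 - 74/(-94 + (⅛)*(-8)*(-9 + 8)) = -7 - 74/(-94 + (⅛)*(-8)*(-1)) = -7 - 74/(-94 + 1) = -7 - 74/(-93) = -7 - 74*(-1/93) = -7 + 74/93 = -577/93 ≈ -6.2043)
u(O) = 20*O² (u(O) = 5*(O + O)² = 5*(2*O)² = 5*(4*O²) = 20*O²)
√(u(R) + M) = √(20*(-577/93)² + 7221) = √(20*(332929/8649) + 7221) = √(6658580/8649 + 7221) = √(69113009/8649) = √69113009/93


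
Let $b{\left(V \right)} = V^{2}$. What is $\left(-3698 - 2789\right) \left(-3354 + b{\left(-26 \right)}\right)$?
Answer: $17372186$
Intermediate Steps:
$\left(-3698 - 2789\right) \left(-3354 + b{\left(-26 \right)}\right) = \left(-3698 - 2789\right) \left(-3354 + \left(-26\right)^{2}\right) = - 6487 \left(-3354 + 676\right) = \left(-6487\right) \left(-2678\right) = 17372186$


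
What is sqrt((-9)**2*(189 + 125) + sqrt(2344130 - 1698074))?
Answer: 3*sqrt(2826 + 2*sqrt(1994)) ≈ 161.98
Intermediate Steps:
sqrt((-9)**2*(189 + 125) + sqrt(2344130 - 1698074)) = sqrt(81*314 + sqrt(646056)) = sqrt(25434 + 18*sqrt(1994))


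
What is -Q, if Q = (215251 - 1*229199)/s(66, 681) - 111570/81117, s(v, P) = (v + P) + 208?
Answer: 412656422/25822245 ≈ 15.981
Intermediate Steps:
s(v, P) = 208 + P + v (s(v, P) = (P + v) + 208 = 208 + P + v)
Q = -412656422/25822245 (Q = (215251 - 1*229199)/(208 + 681 + 66) - 111570/81117 = (215251 - 229199)/955 - 111570*1/81117 = -13948*1/955 - 37190/27039 = -13948/955 - 37190/27039 = -412656422/25822245 ≈ -15.981)
-Q = -1*(-412656422/25822245) = 412656422/25822245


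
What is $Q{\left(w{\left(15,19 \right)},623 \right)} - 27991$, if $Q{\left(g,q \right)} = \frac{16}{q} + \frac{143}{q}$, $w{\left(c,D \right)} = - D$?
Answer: $- \frac{17438234}{623} \approx -27991.0$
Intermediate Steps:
$Q{\left(g,q \right)} = \frac{159}{q}$
$Q{\left(w{\left(15,19 \right)},623 \right)} - 27991 = \frac{159}{623} - 27991 = - \frac{17438234}{623}$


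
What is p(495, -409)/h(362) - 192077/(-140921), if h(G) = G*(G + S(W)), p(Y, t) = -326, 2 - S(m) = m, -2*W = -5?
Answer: 25089832205/18441344823 ≈ 1.3605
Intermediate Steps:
W = 5/2 (W = -½*(-5) = 5/2 ≈ 2.5000)
S(m) = 2 - m
h(G) = G*(-½ + G) (h(G) = G*(G + (2 - 1*5/2)) = G*(G + (2 - 5/2)) = G*(G - ½) = G*(-½ + G))
p(495, -409)/h(362) - 192077/(-140921) = -326*1/(362*(-½ + 362)) - 192077/(-140921) = -326/(362*(723/2)) - 192077*(-1/140921) = -326/130863 + 192077/140921 = 25089832205/18441344823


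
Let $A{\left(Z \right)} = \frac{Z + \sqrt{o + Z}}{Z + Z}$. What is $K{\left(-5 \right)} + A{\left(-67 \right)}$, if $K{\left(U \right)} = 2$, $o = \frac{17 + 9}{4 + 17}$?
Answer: $\frac{5}{2} - \frac{i \sqrt{29001}}{2814} \approx 2.5 - 0.060518 i$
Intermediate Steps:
$o = \frac{26}{21} \approx 1.2381$
$A{\left(Z \right)} = \frac{Z + \sqrt{\frac{26}{21} + Z}}{2 Z}$ ($A{\left(Z \right)} = \frac{Z + \sqrt{\frac{26}{21} + Z}}{Z + Z} = \frac{Z + \sqrt{\frac{26}{21} + Z}}{2 Z}$)
$K{\left(-5 \right)} + A{\left(-67 \right)} = 2 + \frac{\frac{1}{2} \left(-67\right) + \frac{\sqrt{546 + 441 \left(-67\right)}}{42}}{-67} = 2 - \frac{- \frac{67}{2} + \frac{\sqrt{546 - 29547}}{42}}{67} = 2 - \frac{- \frac{67}{2} + \frac{\sqrt{-29001}}{42}}{67} = 2 - \frac{- \frac{67}{2} + \frac{i \sqrt{29001}}{42}}{67} = 2 + \left(\frac{1}{2} - \frac{i \sqrt{29001}}{2814}\right) = \frac{5}{2} - \frac{i \sqrt{29001}}{2814}$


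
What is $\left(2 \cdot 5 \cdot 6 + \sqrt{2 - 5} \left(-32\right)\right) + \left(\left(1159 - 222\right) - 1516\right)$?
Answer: $-519 - 32 i \sqrt{3} \approx -519.0 - 55.426 i$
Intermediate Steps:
$\left(2 \cdot 5 \cdot 6 + \sqrt{2 - 5} \left(-32\right)\right) + \left(\left(1159 - 222\right) - 1516\right) = \left(10 \cdot 6 + \sqrt{-3} \left(-32\right)\right) + \left(937 - 1516\right) = \left(60 + i \sqrt{3} \left(-32\right)\right) - 579 = \left(60 - 32 i \sqrt{3}\right) - 579 = -519 - 32 i \sqrt{3}$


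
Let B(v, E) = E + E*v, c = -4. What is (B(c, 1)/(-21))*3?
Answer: 3/7 ≈ 0.42857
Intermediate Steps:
(B(c, 1)/(-21))*3 = ((1*(1 - 4))/(-21))*3 = -(-3)/21*3 = -1/21*(-3)*3 = (⅐)*3 = 3/7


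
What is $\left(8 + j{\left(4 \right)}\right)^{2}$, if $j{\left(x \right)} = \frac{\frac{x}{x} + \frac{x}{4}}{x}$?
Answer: $\frac{289}{4} \approx 72.25$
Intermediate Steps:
$j{\left(x \right)} = \frac{1 + \frac{x}{4}}{x}$ ($j{\left(x \right)} = \frac{1 + x \frac{1}{4}}{x} = \frac{1 + \frac{x}{4}}{x}$)
$\left(8 + j{\left(4 \right)}\right)^{2} = \left(8 + \frac{4 + 4}{4 \cdot 4}\right)^{2} = \left(8 + \frac{1}{4} \cdot \frac{1}{4} \cdot 8\right)^{2} = \left(8 + \frac{1}{2}\right)^{2} = \left(\frac{17}{2}\right)^{2} = \frac{289}{4}$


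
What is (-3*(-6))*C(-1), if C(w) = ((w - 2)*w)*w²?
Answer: 54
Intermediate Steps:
C(w) = w³*(-2 + w) (C(w) = ((-2 + w)*w)*w² = (w*(-2 + w))*w² = w³*(-2 + w))
(-3*(-6))*C(-1) = (-3*(-6))*((-1)³*(-2 - 1)) = 18*(-1*(-3)) = 18*3 = 54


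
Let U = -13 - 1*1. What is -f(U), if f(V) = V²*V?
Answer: 2744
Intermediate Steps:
U = -14 (U = -13 - 1 = -14)
f(V) = V³
-f(U) = -1*(-14)³ = -1*(-2744) = 2744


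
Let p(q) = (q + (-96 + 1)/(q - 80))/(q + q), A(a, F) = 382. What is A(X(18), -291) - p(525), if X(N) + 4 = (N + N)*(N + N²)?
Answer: 17825597/46725 ≈ 381.50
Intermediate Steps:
X(N) = -4 + 2*N*(N + N²) (X(N) = -4 + (N + N)*(N + N²) = -4 + (2*N)*(N + N²) = -4 + 2*N*(N + N²))
p(q) = (q - 95/(-80 + q))/(2*q) (p(q) = (q - 95/(-80 + q))/((2*q)) = (q - 95/(-80 + q))*(1/(2*q)) = (q - 95/(-80 + q))/(2*q))
A(X(18), -291) - p(525) = 382 - (-95 + 525² - 80*525)/(2*525*(-80 + 525)) = 382 - (-95 + 275625 - 42000)/(2*525*445) = 382 - 233530/(2*525*445) = 382 - 1*23353/46725 = 382 - 23353/46725 = 17825597/46725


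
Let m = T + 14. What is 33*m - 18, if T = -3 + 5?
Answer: 510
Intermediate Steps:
T = 2
m = 16 (m = 2 + 14 = 16)
33*m - 18 = 33*16 - 18 = 528 - 18 = 510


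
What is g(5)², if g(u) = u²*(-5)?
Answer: 15625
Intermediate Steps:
g(u) = -5*u²
g(5)² = (-5*5²)² = (-5*25)² = (-125)² = 15625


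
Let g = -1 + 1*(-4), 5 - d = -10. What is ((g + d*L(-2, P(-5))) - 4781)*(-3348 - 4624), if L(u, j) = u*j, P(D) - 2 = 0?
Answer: 38632312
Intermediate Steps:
d = 15 (d = 5 - 1*(-10) = 5 + 10 = 15)
P(D) = 2 (P(D) = 2 + 0 = 2)
L(u, j) = j*u
g = -5 (g = -1 - 4 = -5)
((g + d*L(-2, P(-5))) - 4781)*(-3348 - 4624) = ((-5 + 15*(2*(-2))) - 4781)*(-3348 - 4624) = ((-5 + 15*(-4)) - 4781)*(-7972) = ((-5 - 60) - 4781)*(-7972) = (-65 - 4781)*(-7972) = -4846*(-7972) = 38632312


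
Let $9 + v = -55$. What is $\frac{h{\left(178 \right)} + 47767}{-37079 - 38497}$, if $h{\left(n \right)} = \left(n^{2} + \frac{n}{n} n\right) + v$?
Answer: $- \frac{79565}{75576} \approx -1.0528$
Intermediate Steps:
$v = -64$ ($v = -9 - 55 = -64$)
$h{\left(n \right)} = -64 + n + n^{2}$ ($h{\left(n \right)} = \left(n^{2} + \frac{n}{n} n\right) - 64 = \left(n^{2} + 1 n\right) - 64 = \left(n^{2} + n\right) - 64 = \left(n + n^{2}\right) - 64 = -64 + n + n^{2}$)
$\frac{h{\left(178 \right)} + 47767}{-37079 - 38497} = \frac{\left(-64 + 178 + 178^{2}\right) + 47767}{-37079 - 38497} = \frac{\left(-64 + 178 + 31684\right) + 47767}{-75576} = \left(31798 + 47767\right) \left(- \frac{1}{75576}\right) = 79565 \left(- \frac{1}{75576}\right) = - \frac{79565}{75576}$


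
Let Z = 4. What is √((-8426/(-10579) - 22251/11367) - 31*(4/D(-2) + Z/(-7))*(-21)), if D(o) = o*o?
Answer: 2*√12400212058776170/13361277 ≈ 16.669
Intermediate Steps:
D(o) = o²
√((-8426/(-10579) - 22251/11367) - 31*(4/D(-2) + Z/(-7))*(-21)) = √((-8426/(-10579) - 22251/11367) - 31*(4/((-2)²) + 4/(-7))*(-21)) = √((-8426*(-1/10579) - 22251*1/11367) - 31*(4/4 + 4*(-⅐))*(-21)) = √((8426/10579 - 7417/3789) - 31*(4*(¼) - 4/7)*(-21)) = √(-46538329/40083831 - 31*(1 - 4/7)*(-21)) = √(-46538329/40083831 - 31*3/7*(-21)) = √(-46538329/40083831 - 93/7*(-21)) = √(-46538329/40083831 + 279) = √(11136850520/40083831) = 2*√12400212058776170/13361277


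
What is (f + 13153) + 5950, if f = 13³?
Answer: 21300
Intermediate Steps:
f = 2197
(f + 13153) + 5950 = (2197 + 13153) + 5950 = 15350 + 5950 = 21300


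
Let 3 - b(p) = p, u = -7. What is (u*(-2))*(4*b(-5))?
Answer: 448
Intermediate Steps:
b(p) = 3 - p
(u*(-2))*(4*b(-5)) = (-7*(-2))*(4*(3 - 1*(-5))) = 14*(4*(3 + 5)) = 14*(4*8) = 14*32 = 448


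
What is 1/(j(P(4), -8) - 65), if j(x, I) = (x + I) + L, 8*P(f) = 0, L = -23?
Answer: -1/96 ≈ -0.010417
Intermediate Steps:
P(f) = 0 (P(f) = (⅛)*0 = 0)
j(x, I) = -23 + I + x (j(x, I) = (x + I) - 23 = (I + x) - 23 = -23 + I + x)
1/(j(P(4), -8) - 65) = 1/((-23 - 8 + 0) - 65) = 1/(-31 - 65) = 1/(-96) = -1/96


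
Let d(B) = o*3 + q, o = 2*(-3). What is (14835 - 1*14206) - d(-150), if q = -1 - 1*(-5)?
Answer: 643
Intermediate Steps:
q = 4 (q = -1 + 5 = 4)
o = -6
d(B) = -14 (d(B) = -6*3 + 4 = -18 + 4 = -14)
(14835 - 1*14206) - d(-150) = (14835 - 1*14206) - 1*(-14) = (14835 - 14206) + 14 = 629 + 14 = 643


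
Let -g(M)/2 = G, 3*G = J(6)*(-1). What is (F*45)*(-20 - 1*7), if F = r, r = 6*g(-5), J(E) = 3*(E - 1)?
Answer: -72900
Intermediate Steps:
J(E) = -3 + 3*E (J(E) = 3*(-1 + E) = -3 + 3*E)
G = -5 (G = ((-3 + 3*6)*(-1))/3 = ((-3 + 18)*(-1))/3 = (15*(-1))/3 = (1/3)*(-15) = -5)
g(M) = 10 (g(M) = -2*(-5) = 10)
r = 60 (r = 6*10 = 60)
F = 60
(F*45)*(-20 - 1*7) = (60*45)*(-20 - 1*7) = 2700*(-20 - 7) = 2700*(-27) = -72900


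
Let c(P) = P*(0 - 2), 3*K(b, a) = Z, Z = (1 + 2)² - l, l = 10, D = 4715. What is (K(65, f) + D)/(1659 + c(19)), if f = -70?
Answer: 14144/4863 ≈ 2.9085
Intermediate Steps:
Z = -1 (Z = (1 + 2)² - 1*10 = 3² - 10 = 9 - 10 = -1)
K(b, a) = -⅓ (K(b, a) = (⅓)*(-1) = -⅓)
c(P) = -2*P (c(P) = P*(-2) = -2*P)
(K(65, f) + D)/(1659 + c(19)) = (-⅓ + 4715)/(1659 - 2*19) = 14144/(3*(1659 - 38)) = (14144/3)/1621 = (14144/3)*(1/1621) = 14144/4863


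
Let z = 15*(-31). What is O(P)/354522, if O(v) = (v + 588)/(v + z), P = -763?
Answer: 25/62193288 ≈ 4.0197e-7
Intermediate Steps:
z = -465
O(v) = (588 + v)/(-465 + v) (O(v) = (v + 588)/(v - 465) = (588 + v)/(-465 + v))
O(P)/354522 = ((588 - 763)/(-465 - 763))/354522 = (-175/(-1228))*(1/354522) = -1/1228*(-175)*(1/354522) = (175/1228)*(1/354522) = 25/62193288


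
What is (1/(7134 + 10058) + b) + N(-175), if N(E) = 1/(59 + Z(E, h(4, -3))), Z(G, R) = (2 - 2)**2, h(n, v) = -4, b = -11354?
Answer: -11516662861/1014328 ≈ -11354.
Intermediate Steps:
Z(G, R) = 0 (Z(G, R) = 0**2 = 0)
N(E) = 1/59 (N(E) = 1/(59 + 0) = 1/59)
(1/(7134 + 10058) + b) + N(-175) = (1/(7134 + 10058) - 11354) + 1/59 = (1/17192 - 11354) + 1/59 = -195197967/17192 + 1/59 = -11516662861/1014328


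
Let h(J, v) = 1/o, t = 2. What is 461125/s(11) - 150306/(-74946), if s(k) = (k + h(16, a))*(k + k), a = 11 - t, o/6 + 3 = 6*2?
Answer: 261649736/137401 ≈ 1904.3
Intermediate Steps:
o = 54 (o = -18 + 6*(6*2) = -18 + 6*12 = -18 + 72 = 54)
a = 9 (a = 11 - 1*2 = 11 - 2 = 9)
h(J, v) = 1/54
s(k) = 2*k*(1/54 + k) (s(k) = (k + 1/54)*(k + k) = (1/54 + k)*(2*k) = 2*k*(1/54 + k))
461125/s(11) - 150306/(-74946) = 461125/(((1/27)*11*(1 + 54*11))) - 150306/(-74946) = 461125/(((1/27)*11*(1 + 594))) - 150306*(-1/74946) = 461125/(((1/27)*11*595)) + 25051/12491 = 461125/(6545/27) + 25051/12491 = 461125*(27/6545) + 25051/12491 = 20925/11 + 25051/12491 = 261649736/137401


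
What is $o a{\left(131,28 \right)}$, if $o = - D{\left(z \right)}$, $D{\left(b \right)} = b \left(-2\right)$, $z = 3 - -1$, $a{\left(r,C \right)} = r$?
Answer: $1048$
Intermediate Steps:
$z = 4$ ($z = 3 + 1 = 4$)
$D{\left(b \right)} = - 2 b$
$o = 8$ ($o = - \left(-2\right) 4 = \left(-1\right) \left(-8\right) = 8$)
$o a{\left(131,28 \right)} = 8 \cdot 131 = 1048$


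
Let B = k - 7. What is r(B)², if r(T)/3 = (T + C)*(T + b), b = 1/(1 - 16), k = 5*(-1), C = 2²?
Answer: 2096704/25 ≈ 83868.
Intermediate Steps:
C = 4
k = -5
b = -1/15 (b = 1/(-15) = -1/15 ≈ -0.066667)
B = -12 (B = -5 - 7 = -12)
r(T) = 3*(4 + T)*(-1/15 + T) (r(T) = 3*((T + 4)*(T - 1/15)) = 3*((4 + T)*(-1/15 + T)) = 3*(4 + T)*(-1/15 + T))
r(B)² = (-⅘ + 3*(-12)² + (59/5)*(-12))² = (-⅘ + 3*144 - 708/5)² = (-⅘ + 432 - 708/5)² = (1448/5)² = 2096704/25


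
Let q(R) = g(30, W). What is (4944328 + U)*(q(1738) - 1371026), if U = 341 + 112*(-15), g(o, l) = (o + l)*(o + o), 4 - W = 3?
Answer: -6767772477174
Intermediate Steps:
W = 1 (W = 4 - 1*3 = 4 - 3 = 1)
g(o, l) = 2*o*(l + o) (g(o, l) = (l + o)*(2*o) = 2*o*(l + o))
q(R) = 1860 (q(R) = 2*30*(1 + 30) = 2*30*31 = 1860)
U = -1339 (U = 341 - 1680 = -1339)
(4944328 + U)*(q(1738) - 1371026) = (4944328 - 1339)*(1860 - 1371026) = 4942989*(-1369166) = -6767772477174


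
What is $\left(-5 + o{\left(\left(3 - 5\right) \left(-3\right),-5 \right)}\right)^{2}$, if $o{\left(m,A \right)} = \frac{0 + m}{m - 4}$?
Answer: $4$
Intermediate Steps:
$o{\left(m,A \right)} = \frac{m}{-4 + m}$
$\left(-5 + o{\left(\left(3 - 5\right) \left(-3\right),-5 \right)}\right)^{2} = \left(-5 + \frac{\left(3 - 5\right) \left(-3\right)}{-4 + \left(3 - 5\right) \left(-3\right)}\right)^{2} = \left(-5 + \frac{\left(-2\right) \left(-3\right)}{-4 - -6}\right)^{2} = \left(-5 + \frac{6}{-4 + 6}\right)^{2} = \left(-5 + \frac{6}{2}\right)^{2} = \left(-5 + 6 \cdot \frac{1}{2}\right)^{2} = \left(-5 + 3\right)^{2} = \left(-2\right)^{2} = 4$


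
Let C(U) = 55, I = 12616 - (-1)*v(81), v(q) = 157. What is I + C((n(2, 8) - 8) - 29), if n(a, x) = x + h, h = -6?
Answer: 12828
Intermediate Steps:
n(a, x) = -6 + x (n(a, x) = x - 6 = -6 + x)
I = 12773 (I = 12616 - (-1)*157 = 12616 - 1*(-157) = 12616 + 157 = 12773)
I + C((n(2, 8) - 8) - 29) = 12773 + 55 = 12828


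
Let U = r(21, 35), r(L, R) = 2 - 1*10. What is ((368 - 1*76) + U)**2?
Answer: 80656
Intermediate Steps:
r(L, R) = -8 (r(L, R) = 2 - 10 = -8)
U = -8
((368 - 1*76) + U)**2 = ((368 - 1*76) - 8)**2 = ((368 - 76) - 8)**2 = (292 - 8)**2 = 284**2 = 80656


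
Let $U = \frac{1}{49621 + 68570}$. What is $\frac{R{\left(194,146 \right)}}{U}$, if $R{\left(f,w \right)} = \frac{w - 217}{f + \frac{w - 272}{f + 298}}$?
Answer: $- \frac{688108002}{15887} \approx -43313.0$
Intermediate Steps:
$R{\left(f,w \right)} = \frac{-217 + w}{f + \frac{-272 + w}{298 + f}}$
$U = \frac{1}{118191} \approx 8.4609 \cdot 10^{-6}$
$\frac{R{\left(194,146 \right)}}{U} = \frac{-64666 - 42098 + 298 \cdot 146 + 194 \cdot 146}{-272 + 146 + 194^{2} + 298 \cdot 194} \frac{1}{\frac{1}{118191}} = \frac{-64666 - 42098 + 43508 + 28324}{-272 + 146 + 37636 + 57812} \cdot 118191 = \frac{1}{95322} \left(-34932\right) 118191 = \left(- \frac{5822}{15887}\right) 118191 = - \frac{688108002}{15887}$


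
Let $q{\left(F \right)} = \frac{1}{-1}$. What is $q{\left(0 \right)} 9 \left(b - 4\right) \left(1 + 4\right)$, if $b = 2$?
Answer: $90$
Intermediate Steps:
$q{\left(F \right)} = -1$
$q{\left(0 \right)} 9 \left(b - 4\right) \left(1 + 4\right) = \left(-1\right) 9 \left(2 - 4\right) \left(1 + 4\right) = - 9 \left(\left(-2\right) 5\right) = \left(-9\right) \left(-10\right) = 90$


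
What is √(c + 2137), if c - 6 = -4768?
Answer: 5*I*√105 ≈ 51.235*I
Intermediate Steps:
c = -4762 (c = 6 - 4768 = -4762)
√(c + 2137) = √(-4762 + 2137) = √(-2625) = 5*I*√105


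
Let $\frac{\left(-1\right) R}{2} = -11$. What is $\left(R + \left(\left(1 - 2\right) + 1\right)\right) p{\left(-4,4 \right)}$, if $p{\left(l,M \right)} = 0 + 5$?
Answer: $110$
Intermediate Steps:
$p{\left(l,M \right)} = 5$
$R = 22$ ($R = \left(-2\right) \left(-11\right) = 22$)
$\left(R + \left(\left(1 - 2\right) + 1\right)\right) p{\left(-4,4 \right)} = \left(22 + \left(\left(1 - 2\right) + 1\right)\right) 5 = \left(22 + \left(-1 + 1\right)\right) 5 = \left(22 + 0\right) 5 = 22 \cdot 5 = 110$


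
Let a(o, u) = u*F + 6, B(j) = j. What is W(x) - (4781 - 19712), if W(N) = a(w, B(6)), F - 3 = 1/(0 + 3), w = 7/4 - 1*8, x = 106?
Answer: 14957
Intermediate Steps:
w = -25/4 (w = 7*(¼) - 8 = 7/4 - 8 = -25/4 ≈ -6.2500)
F = 10/3 (F = 3 + 1/(0 + 3) = 3 + 1/3 = 3 + ⅓ = 10/3 ≈ 3.3333)
a(o, u) = 6 + 10*u/3 (a(o, u) = u*(10/3) + 6 = 10*u/3 + 6 = 6 + 10*u/3)
W(N) = 26 (W(N) = 6 + (10/3)*6 = 6 + 20 = 26)
W(x) - (4781 - 19712) = 26 - (4781 - 19712) = 26 - 1*(-14931) = 26 + 14931 = 14957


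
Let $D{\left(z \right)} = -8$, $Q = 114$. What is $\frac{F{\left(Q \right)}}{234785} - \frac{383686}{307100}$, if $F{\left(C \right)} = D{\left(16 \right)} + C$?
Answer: $- \frac{9005116491}{7210247350} \approx -1.2489$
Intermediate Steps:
$F{\left(C \right)} = -8 + C$
$\frac{F{\left(Q \right)}}{234785} - \frac{383686}{307100} = \frac{-8 + 114}{234785} - \frac{383686}{307100} = 106 \cdot \frac{1}{234785} - \frac{191843}{153550} = \frac{106}{234785} - \frac{191843}{153550} = - \frac{9005116491}{7210247350}$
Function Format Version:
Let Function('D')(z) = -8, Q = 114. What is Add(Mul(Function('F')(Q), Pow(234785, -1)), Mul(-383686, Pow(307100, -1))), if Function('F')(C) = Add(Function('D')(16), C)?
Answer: Rational(-9005116491, 7210247350) ≈ -1.2489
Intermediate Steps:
Function('F')(C) = Add(-8, C)
Add(Mul(Function('F')(Q), Pow(234785, -1)), Mul(-383686, Pow(307100, -1))) = Add(Mul(Add(-8, 114), Pow(234785, -1)), Mul(-383686, Pow(307100, -1))) = Add(Mul(106, Rational(1, 234785)), Mul(-383686, Rational(1, 307100))) = Add(Rational(106, 234785), Rational(-191843, 153550)) = Rational(-9005116491, 7210247350)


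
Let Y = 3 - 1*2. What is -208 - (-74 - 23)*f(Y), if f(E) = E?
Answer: -111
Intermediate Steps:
Y = 1 (Y = 3 - 2 = 1)
-208 - (-74 - 23)*f(Y) = -208 - (-74 - 23) = -208 - (-97) = -208 - 1*(-97) = -208 + 97 = -111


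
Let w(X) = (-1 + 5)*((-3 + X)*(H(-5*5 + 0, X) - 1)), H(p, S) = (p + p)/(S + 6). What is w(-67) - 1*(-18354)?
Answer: 1122674/61 ≈ 18405.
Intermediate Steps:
H(p, S) = 2*p/(6 + S) (H(p, S) = (2*p)/(6 + S) = 2*p/(6 + S))
w(X) = 4*(-1 - 50/(6 + X))*(-3 + X) (w(X) = (-1 + 5)*((-3 + X)*(2*(-5*5 + 0)/(6 + X) - 1)) = 4*((-3 + X)*(2*(-25 + 0)/(6 + X) - 1)) = 4*((-3 + X)*(2*(-25)/(6 + X) - 1)) = 4*((-3 + X)*(-50/(6 + X) - 1)) = 4*((-3 + X)*(-1 - 50/(6 + X))) = 4*((-1 - 50/(6 + X))*(-3 + X)) = 4*(-1 - 50/(6 + X))*(-3 + X))
w(-67) - 1*(-18354) = 4*(168 - 1*(-67)² - 53*(-67))/(6 - 67) - 1*(-18354) = 4*(168 - 1*4489 + 3551)/(-61) + 18354 = 4*(-1/61)*(168 - 4489 + 3551) + 18354 = 4*(-1/61)*(-770) + 18354 = 3080/61 + 18354 = 1122674/61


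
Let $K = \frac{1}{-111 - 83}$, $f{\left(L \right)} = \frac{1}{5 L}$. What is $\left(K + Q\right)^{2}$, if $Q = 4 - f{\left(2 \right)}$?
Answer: $\frac{3568321}{235225} \approx 15.17$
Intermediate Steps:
$f{\left(L \right)} = \frac{1}{5 L}$
$K = - \frac{1}{194}$ ($K = \frac{1}{-194} = - \frac{1}{194} \approx -0.0051546$)
$Q = \frac{39}{10}$ ($Q = 4 - \frac{1}{5 \cdot 2} = 4 - \frac{1}{5} \cdot \frac{1}{2} = 4 - \frac{1}{10} = \frac{39}{10} \approx 3.9$)
$\left(K + Q\right)^{2} = \left(- \frac{1}{194} + \frac{39}{10}\right)^{2} = \left(\frac{1889}{485}\right)^{2} = \frac{3568321}{235225}$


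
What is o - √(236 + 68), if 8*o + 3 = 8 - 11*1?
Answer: -¾ - 4*√19 ≈ -18.186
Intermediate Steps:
o = -¾ (o = -3/8 + (8 - 11*1)/8 = -3/8 + (8 - 11)/8 = -3/8 + (⅛)*(-3) = -3/8 - 3/8 = -¾ ≈ -0.75000)
o - √(236 + 68) = -¾ - √(236 + 68) = -¾ - √304 = -¾ - 4*√19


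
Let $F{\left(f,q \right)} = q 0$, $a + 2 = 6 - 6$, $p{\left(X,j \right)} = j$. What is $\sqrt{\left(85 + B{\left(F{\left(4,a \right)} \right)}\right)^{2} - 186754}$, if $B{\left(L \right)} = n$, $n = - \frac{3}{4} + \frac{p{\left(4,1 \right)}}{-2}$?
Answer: $\frac{17 i \sqrt{9951}}{4} \approx 423.96 i$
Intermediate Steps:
$a = -2$ ($a = -2 + \left(6 - 6\right) = -2 + 0 = -2$)
$F{\left(f,q \right)} = 0$
$n = - \frac{5}{4}$ ($n = - \frac{3}{4} + 1 \frac{1}{-2} = \left(-3\right) \frac{1}{4} + 1 \left(- \frac{1}{2}\right) = - \frac{3}{4} - \frac{1}{2} = - \frac{5}{4} \approx -1.25$)
$B{\left(L \right)} = - \frac{5}{4}$
$\sqrt{\left(85 + B{\left(F{\left(4,a \right)} \right)}\right)^{2} - 186754} = \sqrt{\left(85 - \frac{5}{4}\right)^{2} - 186754} = \sqrt{\left(\frac{335}{4}\right)^{2} - 186754} = \sqrt{\frac{112225}{16} - 186754} = \sqrt{- \frac{2875839}{16}} = \frac{17 i \sqrt{9951}}{4}$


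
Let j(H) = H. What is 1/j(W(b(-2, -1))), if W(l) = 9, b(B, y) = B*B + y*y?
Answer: ⅑ ≈ 0.11111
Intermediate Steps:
b(B, y) = B² + y²
1/j(W(b(-2, -1))) = 1/9 = ⅑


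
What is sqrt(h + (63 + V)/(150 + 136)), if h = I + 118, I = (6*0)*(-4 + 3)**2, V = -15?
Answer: sqrt(2416414)/143 ≈ 10.870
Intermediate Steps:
I = 0 (I = 0*(-1)**2 = 0*1 = 0)
h = 118 (h = 0 + 118 = 118)
sqrt(h + (63 + V)/(150 + 136)) = sqrt(118 + (63 - 15)/(150 + 136)) = sqrt(118 + 48/286) = sqrt(118 + 48*(1/286)) = sqrt(118 + 24/143) = sqrt(16898/143) = sqrt(2416414)/143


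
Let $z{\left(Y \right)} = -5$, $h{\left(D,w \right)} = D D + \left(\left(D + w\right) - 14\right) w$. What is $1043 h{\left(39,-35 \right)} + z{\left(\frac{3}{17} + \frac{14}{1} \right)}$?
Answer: $1951448$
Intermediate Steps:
$h{\left(D,w \right)} = D^{2} + w \left(-14 + D + w\right)$ ($h{\left(D,w \right)} = D^{2} + \left(-14 + D + w\right) w = D^{2} + w \left(-14 + D + w\right)$)
$1043 h{\left(39,-35 \right)} + z{\left(\frac{3}{17} + \frac{14}{1} \right)} = 1043 \left(39^{2} + \left(-35\right)^{2} - -490 + 39 \left(-35\right)\right) - 5 = 1043 \left(1521 + 1225 + 490 - 1365\right) - 5 = 1043 \cdot 1871 - 5 = 1951453 - 5 = 1951448$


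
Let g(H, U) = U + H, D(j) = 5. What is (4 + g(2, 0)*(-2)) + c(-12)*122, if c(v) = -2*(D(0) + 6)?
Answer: -2684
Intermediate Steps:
g(H, U) = H + U
c(v) = -22 (c(v) = -2*(5 + 6) = -2*11 = -22)
(4 + g(2, 0)*(-2)) + c(-12)*122 = (4 + (2 + 0)*(-2)) - 22*122 = (4 + 2*(-2)) - 2684 = (4 - 4) - 2684 = 0 - 2684 = -2684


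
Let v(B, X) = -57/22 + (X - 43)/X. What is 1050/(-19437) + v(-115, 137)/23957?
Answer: -2300857749/42529568422 ≈ -0.054100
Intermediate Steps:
v(B, X) = -57/22 + (-43 + X)/X (v(B, X) = -57*1/22 + (-43 + X)/X = -57/22 + (-43 + X)/X)
1050/(-19437) + v(-115, 137)/23957 = 1050/(-19437) + (-35/22 - 43/137)/23957 = 1050*(-1/19437) + (-35/22 - 43*1/137)*(1/23957) = -350/6479 + (-35/22 - 43/137)*(1/23957) = -350/6479 - 5741/3014*1/23957 = -350/6479 - 5741/72206398 = -2300857749/42529568422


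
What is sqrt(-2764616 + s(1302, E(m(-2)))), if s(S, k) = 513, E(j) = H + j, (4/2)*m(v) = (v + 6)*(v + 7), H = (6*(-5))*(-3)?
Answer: I*sqrt(2764103) ≈ 1662.6*I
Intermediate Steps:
H = 90 (H = -30*(-3) = 90)
m(v) = (6 + v)*(7 + v)/2 (m(v) = ((v + 6)*(v + 7))/2 = ((6 + v)*(7 + v))/2 = (6 + v)*(7 + v)/2)
E(j) = 90 + j
sqrt(-2764616 + s(1302, E(m(-2)))) = sqrt(-2764616 + 513) = sqrt(-2764103) = I*sqrt(2764103)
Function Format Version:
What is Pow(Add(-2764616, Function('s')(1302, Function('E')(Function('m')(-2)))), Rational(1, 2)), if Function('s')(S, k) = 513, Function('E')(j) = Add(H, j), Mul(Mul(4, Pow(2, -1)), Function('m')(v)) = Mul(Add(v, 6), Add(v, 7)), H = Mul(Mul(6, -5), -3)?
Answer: Mul(I, Pow(2764103, Rational(1, 2))) ≈ Mul(1662.6, I)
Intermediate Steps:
H = 90 (H = Mul(-30, -3) = 90)
Function('m')(v) = Mul(Rational(1, 2), Add(6, v), Add(7, v)) (Function('m')(v) = Mul(Rational(1, 2), Mul(Add(v, 6), Add(v, 7))) = Mul(Rational(1, 2), Mul(Add(6, v), Add(7, v))) = Mul(Rational(1, 2), Add(6, v), Add(7, v)))
Function('E')(j) = Add(90, j)
Pow(Add(-2764616, Function('s')(1302, Function('E')(Function('m')(-2)))), Rational(1, 2)) = Pow(Add(-2764616, 513), Rational(1, 2)) = Pow(-2764103, Rational(1, 2)) = Mul(I, Pow(2764103, Rational(1, 2)))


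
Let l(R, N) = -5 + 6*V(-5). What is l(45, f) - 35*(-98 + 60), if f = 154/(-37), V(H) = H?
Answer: 1295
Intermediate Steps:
f = -154/37 (f = 154*(-1/37) = -154/37 ≈ -4.1622)
l(R, N) = -35 (l(R, N) = -5 + 6*(-5) = -5 - 30 = -35)
l(45, f) - 35*(-98 + 60) = -35 - 35*(-98 + 60) = -35 - 35*(-38) = -35 + 1330 = 1295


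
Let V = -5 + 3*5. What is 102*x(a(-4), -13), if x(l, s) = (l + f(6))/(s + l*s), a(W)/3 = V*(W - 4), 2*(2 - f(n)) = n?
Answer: -24582/3107 ≈ -7.9118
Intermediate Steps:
f(n) = 2 - n/2
V = 10 (V = -5 + 15 = 10)
a(W) = -120 + 30*W (a(W) = 3*(10*(W - 4)) = 3*(10*(-4 + W)) = 3*(-40 + 10*W) = -120 + 30*W)
x(l, s) = (-1 + l)/(s + l*s) (x(l, s) = (l + (2 - ½*6))/(s + l*s) = (l + (2 - 3))/(s + l*s) = (l - 1)/(s + l*s) = (-1 + l)/(s + l*s))
102*x(a(-4), -13) = 102*((-1 + (-120 + 30*(-4)))/((-13)*(1 + (-120 + 30*(-4))))) = 102*(-(-1 + (-120 - 120))/(13*(1 + (-120 - 120)))) = 102*(-(-1 - 240)/(13*(1 - 240))) = 102*(-1/13*(-241)/(-239)) = 102*(-1/13*(-1/239)*(-241)) = 102*(-241/3107) = -24582/3107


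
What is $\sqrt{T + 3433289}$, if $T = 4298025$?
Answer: $\sqrt{7731314} \approx 2780.5$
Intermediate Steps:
$\sqrt{T + 3433289} = \sqrt{4298025 + 3433289} = \sqrt{7731314}$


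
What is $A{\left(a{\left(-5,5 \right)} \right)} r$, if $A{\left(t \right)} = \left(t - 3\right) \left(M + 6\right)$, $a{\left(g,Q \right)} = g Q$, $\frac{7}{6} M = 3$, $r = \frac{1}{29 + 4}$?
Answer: $- \frac{80}{11} \approx -7.2727$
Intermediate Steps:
$r = \frac{1}{33} \approx 0.030303$
$M = \frac{18}{7}$ ($M = \frac{6}{7} \cdot 3 = \frac{18}{7} \approx 2.5714$)
$a{\left(g,Q \right)} = Q g$
$A{\left(t \right)} = - \frac{180}{7} + \frac{60 t}{7}$ ($A{\left(t \right)} = \left(t - 3\right) \left(\frac{18}{7} + 6\right) = \left(-3 + t\right) \frac{60}{7} = - \frac{180}{7} + \frac{60 t}{7}$)
$A{\left(a{\left(-5,5 \right)} \right)} r = \left(- \frac{180}{7} + \frac{60 \cdot 5 \left(-5\right)}{7}\right) \frac{1}{33} = \left(- \frac{180}{7} + \frac{60}{7} \left(-25\right)\right) \frac{1}{33} = \left(- \frac{180}{7} - \frac{1500}{7}\right) \frac{1}{33} = \left(-240\right) \frac{1}{33} = - \frac{80}{11}$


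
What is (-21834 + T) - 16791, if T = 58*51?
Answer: -35667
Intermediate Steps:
T = 2958
(-21834 + T) - 16791 = (-21834 + 2958) - 16791 = -18876 - 16791 = -35667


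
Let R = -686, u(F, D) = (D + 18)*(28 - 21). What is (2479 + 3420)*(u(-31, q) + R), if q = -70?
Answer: -6193950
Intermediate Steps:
u(F, D) = 126 + 7*D (u(F, D) = (18 + D)*7 = 126 + 7*D)
(2479 + 3420)*(u(-31, q) + R) = (2479 + 3420)*((126 + 7*(-70)) - 686) = 5899*((126 - 490) - 686) = 5899*(-364 - 686) = 5899*(-1050) = -6193950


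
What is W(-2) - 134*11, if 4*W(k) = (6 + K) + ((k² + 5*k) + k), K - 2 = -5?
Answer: -5901/4 ≈ -1475.3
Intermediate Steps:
K = -3 (K = 2 - 5 = -3)
W(k) = ¾ + k²/4 + 3*k/2 (W(k) = ((6 - 3) + ((k² + 5*k) + k))/4 = (3 + (k² + 6*k))/4 = (3 + k² + 6*k)/4 = ¾ + k²/4 + 3*k/2)
W(-2) - 134*11 = (¾ + (¼)*(-2)² + (3/2)*(-2)) - 134*11 = (¾ + (¼)*4 - 3) - 1474 = (¾ + 1 - 3) - 1474 = -5/4 - 1474 = -5901/4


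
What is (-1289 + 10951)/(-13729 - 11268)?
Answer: -9662/24997 ≈ -0.38653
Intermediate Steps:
(-1289 + 10951)/(-13729 - 11268) = 9662/(-24997) = 9662*(-1/24997) = -9662/24997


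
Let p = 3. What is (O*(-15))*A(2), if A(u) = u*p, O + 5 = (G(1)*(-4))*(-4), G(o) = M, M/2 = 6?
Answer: -16830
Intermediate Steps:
M = 12 (M = 2*6 = 12)
G(o) = 12
O = 187 (O = -5 + (12*(-4))*(-4) = -5 - 48*(-4) = -5 + 192 = 187)
A(u) = 3*u (A(u) = u*3 = 3*u)
(O*(-15))*A(2) = (187*(-15))*(3*2) = -2805*6 = -16830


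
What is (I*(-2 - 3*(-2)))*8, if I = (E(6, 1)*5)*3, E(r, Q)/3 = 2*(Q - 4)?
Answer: -8640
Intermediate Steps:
E(r, Q) = -24 + 6*Q (E(r, Q) = 3*(2*(Q - 4)) = 3*(2*(-4 + Q)) = 3*(-8 + 2*Q) = -24 + 6*Q)
I = -270 (I = ((-24 + 6*1)*5)*3 = ((-24 + 6)*5)*3 = -18*5*3 = -90*3 = -270)
(I*(-2 - 3*(-2)))*8 = -270*(-2 - 3*(-2))*8 = -270*(-2 + 6)*8 = -270*4*8 = -1080*8 = -8640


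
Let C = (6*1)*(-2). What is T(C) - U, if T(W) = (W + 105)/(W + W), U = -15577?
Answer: 124585/8 ≈ 15573.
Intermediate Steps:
C = -12 (C = 6*(-2) = -12)
T(W) = (105 + W)/(2*W) (T(W) = (105 + W)/((2*W)) = (105 + W)*(1/(2*W)) = (105 + W)/(2*W))
T(C) - U = (½)*(105 - 12)/(-12) - 1*(-15577) = (½)*(-1/12)*93 + 15577 = -31/8 + 15577 = 124585/8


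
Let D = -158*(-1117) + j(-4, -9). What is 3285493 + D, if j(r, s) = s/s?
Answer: 3461980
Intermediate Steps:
j(r, s) = 1
D = 176487 (D = -158*(-1117) + 1 = 176486 + 1 = 176487)
3285493 + D = 3285493 + 176487 = 3461980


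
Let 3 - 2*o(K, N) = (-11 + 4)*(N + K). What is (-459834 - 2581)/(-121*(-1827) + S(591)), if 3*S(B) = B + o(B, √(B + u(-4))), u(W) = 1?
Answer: -461856865095/221686097896 + 9710715*√37/221686097896 ≈ -2.0831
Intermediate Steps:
o(K, N) = 3/2 + 7*K/2 + 7*N/2 (o(K, N) = 3/2 - (-11 + 4)*(N + K)/2 = 3/2 - (-7)*(K + N)/2 = 3/2 - (-7*K - 7*N)/2 = 3/2 + (7*K/2 + 7*N/2) = 3/2 + 7*K/2 + 7*N/2)
S(B) = ½ + 3*B/2 + 7*√(1 + B)/6 (S(B) = (B + (3/2 + 7*B/2 + 7*√(B + 1)/2))/3 = (B + (3/2 + 7*B/2 + 7*√(1 + B)/2))/3 = (3/2 + 7*√(1 + B)/2 + 9*B/2)/3 = ½ + 3*B/2 + 7*√(1 + B)/6)
(-459834 - 2581)/(-121*(-1827) + S(591)) = (-459834 - 2581)/(-121*(-1827) + (½ + (3/2)*591 + 7*√(1 + 591)/6)) = -462415/(221067 + (½ + 1773/2 + 7*√592/6)) = -462415/(221067 + (½ + 1773/2 + 7*(4*√37)/6)) = -462415/(221067 + (½ + 1773/2 + 14*√37/3)) = -462415/(221067 + (887 + 14*√37/3)) = -462415/(221954 + 14*√37/3)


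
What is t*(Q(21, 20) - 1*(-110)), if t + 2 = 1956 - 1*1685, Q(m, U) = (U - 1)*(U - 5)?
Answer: 106255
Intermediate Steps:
Q(m, U) = (-1 + U)*(-5 + U)
t = 269 (t = -2 + (1956 - 1*1685) = -2 + (1956 - 1685) = -2 + 271 = 269)
t*(Q(21, 20) - 1*(-110)) = 269*((5 + 20² - 6*20) - 1*(-110)) = 269*((5 + 400 - 120) + 110) = 269*(285 + 110) = 269*395 = 106255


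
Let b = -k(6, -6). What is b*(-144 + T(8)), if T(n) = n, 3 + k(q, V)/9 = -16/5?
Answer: -37944/5 ≈ -7588.8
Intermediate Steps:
k(q, V) = -279/5 (k(q, V) = -27 + 9*(-16/5) = -27 - 144/5 = -279/5)
b = 279/5 (b = -1*(-279/5) = 279/5 ≈ 55.800)
b*(-144 + T(8)) = 279*(-144 + 8)/5 = (279/5)*(-136) = -37944/5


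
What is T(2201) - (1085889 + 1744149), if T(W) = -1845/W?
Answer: -6228915483/2201 ≈ -2.8300e+6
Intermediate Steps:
T(2201) - (1085889 + 1744149) = -1845/2201 - (1085889 + 1744149) = -1845*1/2201 - 1*2830038 = -1845/2201 - 2830038 = -6228915483/2201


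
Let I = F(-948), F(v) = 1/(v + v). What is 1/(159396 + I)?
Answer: 1896/302214815 ≈ 6.2737e-6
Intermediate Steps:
F(v) = 1/(2*v)
I = -1/1896 (I = (1/2)/(-948) = (1/2)*(-1/948) = -1/1896 ≈ -0.00052743)
1/(159396 + I) = 1/(159396 - 1/1896) = 1/(302214815/1896) = 1896/302214815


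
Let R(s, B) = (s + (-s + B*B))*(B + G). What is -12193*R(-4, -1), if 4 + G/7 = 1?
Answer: 268246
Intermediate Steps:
G = -21 (G = -28 + 7*1 = -28 + 7 = -21)
R(s, B) = B**2*(-21 + B) (R(s, B) = (s + (-s + B*B))*(B - 21) = (s + (-s + B**2))*(-21 + B) = (s + (B**2 - s))*(-21 + B) = B**2*(-21 + B))
-12193*R(-4, -1) = -12193*(-1)**2*(-21 - 1) = -12193*(-22) = 268246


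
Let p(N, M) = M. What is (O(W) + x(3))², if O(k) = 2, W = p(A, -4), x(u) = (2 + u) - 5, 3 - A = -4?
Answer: 4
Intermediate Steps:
A = 7 (A = 3 - 1*(-4) = 3 + 4 = 7)
x(u) = -3 + u
W = -4
(O(W) + x(3))² = (2 + (-3 + 3))² = (2 + 0)² = 2² = 4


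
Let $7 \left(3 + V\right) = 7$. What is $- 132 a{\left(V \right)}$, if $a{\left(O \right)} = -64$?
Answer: $8448$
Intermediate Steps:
$V = -2$ ($V = -3 + \frac{1}{7} \cdot 7 = -3 + 1 = -2$)
$- 132 a{\left(V \right)} = \left(-132\right) \left(-64\right) = 8448$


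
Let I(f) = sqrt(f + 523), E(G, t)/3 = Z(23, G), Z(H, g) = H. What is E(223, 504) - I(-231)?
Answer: 69 - 2*sqrt(73) ≈ 51.912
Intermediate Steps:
E(G, t) = 69 (E(G, t) = 3*23 = 69)
I(f) = sqrt(523 + f)
E(223, 504) - I(-231) = 69 - sqrt(523 - 231) = 69 - sqrt(292) = 69 - 2*sqrt(73)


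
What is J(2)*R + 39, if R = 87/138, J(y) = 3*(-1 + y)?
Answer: 1881/46 ≈ 40.891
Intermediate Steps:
J(y) = -3 + 3*y
R = 29/46 (R = 87*(1/138) = 29/46 ≈ 0.63043)
J(2)*R + 39 = (-3 + 3*2)*(29/46) + 39 = (-3 + 6)*(29/46) + 39 = 3*(29/46) + 39 = 87/46 + 39 = 1881/46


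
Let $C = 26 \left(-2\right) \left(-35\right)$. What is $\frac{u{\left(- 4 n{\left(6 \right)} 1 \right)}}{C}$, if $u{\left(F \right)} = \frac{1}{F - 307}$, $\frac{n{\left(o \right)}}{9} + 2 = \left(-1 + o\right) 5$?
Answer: $- \frac{1}{2065700} \approx -4.841 \cdot 10^{-7}$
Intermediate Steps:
$n{\left(o \right)} = -63 + 45 o$ ($n{\left(o \right)} = -18 + 9 \left(-1 + o\right) 5 = -18 + 9 \left(-5 + 5 o\right) = -18 + \left(-45 + 45 o\right) = -63 + 45 o$)
$C = 1820$ ($C = \left(-52\right) \left(-35\right) = 1820$)
$u{\left(F \right)} = \frac{1}{-307 + F}$
$\frac{u{\left(- 4 n{\left(6 \right)} 1 \right)}}{C} = \frac{1}{\left(-307 + - 4 \left(-63 + 45 \cdot 6\right) 1\right) 1820} = \frac{1}{-307 + - 4 \left(-63 + 270\right) 1} \cdot \frac{1}{1820} = \frac{1}{-307 + \left(-4\right) 207 \cdot 1} \cdot \frac{1}{1820} = \frac{1}{-307 - 828} \cdot \frac{1}{1820} = \frac{1}{-1135} \cdot \frac{1}{1820} = \left(- \frac{1}{1135}\right) \frac{1}{1820} = - \frac{1}{2065700}$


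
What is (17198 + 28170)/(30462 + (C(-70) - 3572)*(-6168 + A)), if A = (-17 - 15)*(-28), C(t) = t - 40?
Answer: 22684/9720983 ≈ 0.0023335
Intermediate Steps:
C(t) = -40 + t
A = 896 (A = -32*(-28) = 896)
(17198 + 28170)/(30462 + (C(-70) - 3572)*(-6168 + A)) = (17198 + 28170)/(30462 + ((-40 - 70) - 3572)*(-6168 + 896)) = 45368/(30462 + (-110 - 3572)*(-5272)) = 45368/(30462 - 3682*(-5272)) = 45368/(30462 + 19411504) = 45368/19441966 = 45368*(1/19441966) = 22684/9720983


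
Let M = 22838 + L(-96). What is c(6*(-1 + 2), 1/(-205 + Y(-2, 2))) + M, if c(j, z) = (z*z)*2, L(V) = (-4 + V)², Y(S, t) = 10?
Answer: 1248664952/38025 ≈ 32838.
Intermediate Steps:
c(j, z) = 2*z² (c(j, z) = z²*2 = 2*z²)
M = 32838 (M = 22838 + (-4 - 96)² = 22838 + (-100)² = 22838 + 10000 = 32838)
c(6*(-1 + 2), 1/(-205 + Y(-2, 2))) + M = 2*(1/(-205 + 10))² + 32838 = 2*(1/(-195))² + 32838 = 2*(-1/195)² + 32838 = 2*(1/38025) + 32838 = 2/38025 + 32838 = 1248664952/38025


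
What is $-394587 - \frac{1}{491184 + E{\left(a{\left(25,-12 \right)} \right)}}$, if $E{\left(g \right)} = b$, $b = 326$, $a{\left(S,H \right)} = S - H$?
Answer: $- \frac{193943456371}{491510} \approx -3.9459 \cdot 10^{5}$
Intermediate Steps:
$E{\left(g \right)} = 326$
$-394587 - \frac{1}{491184 + E{\left(a{\left(25,-12 \right)} \right)}} = -394587 - \frac{1}{491184 + 326} = -394587 - \frac{1}{491510} = - \frac{193943456371}{491510}$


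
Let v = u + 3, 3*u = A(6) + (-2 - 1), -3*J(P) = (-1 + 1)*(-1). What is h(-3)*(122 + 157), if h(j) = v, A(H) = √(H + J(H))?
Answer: 558 + 93*√6 ≈ 785.80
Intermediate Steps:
J(P) = 0 (J(P) = -(-1 + 1)*(-1)/3 = -0*(-1) = -⅓*0 = 0)
A(H) = √H (A(H) = √(H + 0) = √H)
u = -1 + √6/3 (u = (√6 + (-2 - 1))/3 = (√6 - 3)/3 = (-3 + √6)/3 = -1 + √6/3 ≈ -0.18350)
v = 2 + √6/3 (v = (-1 + √6/3) + 3 = 2 + √6/3 ≈ 2.8165)
h(j) = 2 + √6/3
h(-3)*(122 + 157) = (2 + √6/3)*(122 + 157) = (2 + √6/3)*279 = 558 + 93*√6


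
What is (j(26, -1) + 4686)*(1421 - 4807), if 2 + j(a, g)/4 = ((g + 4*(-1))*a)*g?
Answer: -17600428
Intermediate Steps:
j(a, g) = -8 + 4*a*g*(-4 + g) (j(a, g) = -8 + 4*(((g + 4*(-1))*a)*g) = -8 + 4*(((g - 4)*a)*g) = -8 + 4*(((-4 + g)*a)*g) = -8 + 4*((a*(-4 + g))*g) = -8 + 4*(a*g*(-4 + g)) = -8 + 4*a*g*(-4 + g))
(j(26, -1) + 4686)*(1421 - 4807) = ((-8 - 16*26*(-1) + 4*26*(-1)²) + 4686)*(1421 - 4807) = ((-8 + 416 + 4*26*1) + 4686)*(-3386) = ((-8 + 416 + 104) + 4686)*(-3386) = (512 + 4686)*(-3386) = 5198*(-3386) = -17600428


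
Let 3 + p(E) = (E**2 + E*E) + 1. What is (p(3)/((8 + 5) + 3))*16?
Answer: 16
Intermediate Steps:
p(E) = -2 + 2*E**2 (p(E) = -3 + ((E**2 + E*E) + 1) = -3 + ((E**2 + E**2) + 1) = -3 + (2*E**2 + 1) = -3 + (1 + 2*E**2) = -2 + 2*E**2)
(p(3)/((8 + 5) + 3))*16 = ((-2 + 2*3**2)/((8 + 5) + 3))*16 = ((-2 + 2*9)/(13 + 3))*16 = ((-2 + 18)/16)*16 = ((1/16)*16)*16 = 1*16 = 16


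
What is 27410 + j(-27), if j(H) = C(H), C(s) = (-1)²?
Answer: 27411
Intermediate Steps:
C(s) = 1
j(H) = 1
27410 + j(-27) = 27410 + 1 = 27411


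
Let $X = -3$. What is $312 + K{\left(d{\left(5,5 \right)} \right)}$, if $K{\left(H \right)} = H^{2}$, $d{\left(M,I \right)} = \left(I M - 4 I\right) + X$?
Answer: $316$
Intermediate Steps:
$d{\left(M,I \right)} = -3 - 4 I + I M$ ($d{\left(M,I \right)} = \left(I M - 4 I\right) - 3 = \left(- 4 I + I M\right) - 3 = -3 - 4 I + I M$)
$312 + K{\left(d{\left(5,5 \right)} \right)} = 312 + \left(-3 - 20 + 5 \cdot 5\right)^{2} = 312 + \left(-3 - 20 + 25\right)^{2} = 312 + 2^{2} = 312 + 4 = 316$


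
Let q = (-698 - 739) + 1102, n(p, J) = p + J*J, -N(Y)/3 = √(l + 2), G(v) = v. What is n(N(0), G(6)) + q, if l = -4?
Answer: -299 - 3*I*√2 ≈ -299.0 - 4.2426*I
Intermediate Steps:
N(Y) = -3*I*√2 (N(Y) = -3*√(-4 + 2) = -3*I*√2)
n(p, J) = p + J²
q = -335 (q = -1437 + 1102 = -335)
n(N(0), G(6)) + q = (-3*I*√2 + 6²) - 335 = (-3*I*√2 + 36) - 335 = (36 - 3*I*√2) - 335 = -299 - 3*I*√2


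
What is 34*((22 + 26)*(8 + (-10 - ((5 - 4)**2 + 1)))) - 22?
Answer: -6550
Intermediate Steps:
34*((22 + 26)*(8 + (-10 - ((5 - 4)**2 + 1)))) - 22 = 34*(48*(8 + (-10 - (1**2 + 1)))) - 22 = 34*(48*(8 + (-10 - (1 + 1)))) - 22 = 34*(48*(8 + (-10 - 1*2))) - 22 = 34*(48*(8 + (-10 - 2))) - 22 = 34*(48*(8 - 12)) - 22 = 34*(48*(-4)) - 22 = 34*(-192) - 22 = -6528 - 22 = -6550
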